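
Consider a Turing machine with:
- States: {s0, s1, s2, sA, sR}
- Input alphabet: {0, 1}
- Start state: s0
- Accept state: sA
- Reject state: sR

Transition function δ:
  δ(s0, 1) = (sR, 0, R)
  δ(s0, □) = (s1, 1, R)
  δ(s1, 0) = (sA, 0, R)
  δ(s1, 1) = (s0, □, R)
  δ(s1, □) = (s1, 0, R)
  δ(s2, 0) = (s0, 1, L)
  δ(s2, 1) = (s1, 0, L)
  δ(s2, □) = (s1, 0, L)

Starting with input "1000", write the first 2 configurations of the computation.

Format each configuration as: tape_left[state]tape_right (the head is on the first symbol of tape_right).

Transitions applied:
Step 1: δ(s0, 1) = (sR, 0, R)

The first 2 configurations are:
[s0]1000 ⊢ 0[sR]000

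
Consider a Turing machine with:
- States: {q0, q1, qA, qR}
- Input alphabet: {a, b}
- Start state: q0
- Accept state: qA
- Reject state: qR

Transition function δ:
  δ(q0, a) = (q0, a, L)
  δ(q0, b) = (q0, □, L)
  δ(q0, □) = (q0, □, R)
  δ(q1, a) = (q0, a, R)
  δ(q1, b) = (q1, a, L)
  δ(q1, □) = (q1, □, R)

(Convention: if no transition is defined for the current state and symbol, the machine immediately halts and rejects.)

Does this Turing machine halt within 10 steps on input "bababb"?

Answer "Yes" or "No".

Execution trace:
Initial: [q0]bababb
Step 1: δ(q0, b) = (q0, □, L) → [q0]□□ababb
Step 2: δ(q0, □) = (q0, □, R) → □[q0]□ababb
Step 3: δ(q0, □) = (q0, □, R) → □□[q0]ababb
Step 4: δ(q0, a) = (q0, a, L) → □[q0]□ababb
Step 5: δ(q0, □) = (q0, □, R) → □□[q0]ababb
Step 6: δ(q0, a) = (q0, a, L) → □[q0]□ababb
Step 7: δ(q0, □) = (q0, □, R) → □□[q0]ababb
Step 8: δ(q0, a) = (q0, a, L) → □[q0]□ababb
Step 9: δ(q0, □) = (q0, □, R) → □□[q0]ababb
Step 10: δ(q0, a) = (q0, a, L) → □[q0]□ababb

The machine has not reached a halting state after 10 steps.
The machine did not halt within the 10-step bound.

Answer: No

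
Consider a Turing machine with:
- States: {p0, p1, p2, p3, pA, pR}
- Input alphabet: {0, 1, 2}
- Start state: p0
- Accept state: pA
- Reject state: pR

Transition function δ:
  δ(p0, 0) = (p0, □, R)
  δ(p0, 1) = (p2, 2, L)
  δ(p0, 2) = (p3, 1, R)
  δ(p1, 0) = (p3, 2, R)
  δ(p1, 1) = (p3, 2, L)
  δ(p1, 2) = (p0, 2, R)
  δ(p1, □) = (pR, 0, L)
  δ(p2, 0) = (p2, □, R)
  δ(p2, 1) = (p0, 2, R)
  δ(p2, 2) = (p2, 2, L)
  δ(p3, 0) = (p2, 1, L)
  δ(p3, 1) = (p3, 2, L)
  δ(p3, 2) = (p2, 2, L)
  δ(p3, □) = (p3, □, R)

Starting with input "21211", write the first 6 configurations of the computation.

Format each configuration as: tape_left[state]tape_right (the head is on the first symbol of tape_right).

Transitions applied:
Step 1: δ(p0, 2) = (p3, 1, R)
Step 2: δ(p3, 1) = (p3, 2, L)
Step 3: δ(p3, 1) = (p3, 2, L)
Step 4: δ(p3, □) = (p3, □, R)
Step 5: δ(p3, 2) = (p2, 2, L)

The first 6 configurations are:
[p0]21211 ⊢ 1[p3]1211 ⊢ [p3]12211 ⊢ [p3]□22211 ⊢ □[p3]22211 ⊢ [p2]□22211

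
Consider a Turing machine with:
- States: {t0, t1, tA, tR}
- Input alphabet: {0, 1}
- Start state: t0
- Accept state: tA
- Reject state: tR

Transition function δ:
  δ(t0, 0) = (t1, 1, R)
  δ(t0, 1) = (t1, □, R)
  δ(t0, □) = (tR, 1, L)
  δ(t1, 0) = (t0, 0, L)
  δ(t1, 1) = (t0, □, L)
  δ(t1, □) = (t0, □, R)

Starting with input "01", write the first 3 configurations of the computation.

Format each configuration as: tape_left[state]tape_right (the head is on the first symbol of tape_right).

Transitions applied:
Step 1: δ(t0, 0) = (t1, 1, R)
Step 2: δ(t1, 1) = (t0, □, L)

The first 3 configurations are:
[t0]01 ⊢ 1[t1]1 ⊢ [t0]1□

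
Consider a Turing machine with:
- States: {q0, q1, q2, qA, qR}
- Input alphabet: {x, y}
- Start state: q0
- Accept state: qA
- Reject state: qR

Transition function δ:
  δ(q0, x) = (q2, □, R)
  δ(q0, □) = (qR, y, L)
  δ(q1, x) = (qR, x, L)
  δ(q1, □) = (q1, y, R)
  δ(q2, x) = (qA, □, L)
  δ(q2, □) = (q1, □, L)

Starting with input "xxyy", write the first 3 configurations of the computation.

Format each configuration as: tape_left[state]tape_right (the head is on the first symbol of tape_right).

Transitions applied:
Step 1: δ(q0, x) = (q2, □, R)
Step 2: δ(q2, x) = (qA, □, L)

The first 3 configurations are:
[q0]xxyy ⊢ □[q2]xyy ⊢ [qA]□□yy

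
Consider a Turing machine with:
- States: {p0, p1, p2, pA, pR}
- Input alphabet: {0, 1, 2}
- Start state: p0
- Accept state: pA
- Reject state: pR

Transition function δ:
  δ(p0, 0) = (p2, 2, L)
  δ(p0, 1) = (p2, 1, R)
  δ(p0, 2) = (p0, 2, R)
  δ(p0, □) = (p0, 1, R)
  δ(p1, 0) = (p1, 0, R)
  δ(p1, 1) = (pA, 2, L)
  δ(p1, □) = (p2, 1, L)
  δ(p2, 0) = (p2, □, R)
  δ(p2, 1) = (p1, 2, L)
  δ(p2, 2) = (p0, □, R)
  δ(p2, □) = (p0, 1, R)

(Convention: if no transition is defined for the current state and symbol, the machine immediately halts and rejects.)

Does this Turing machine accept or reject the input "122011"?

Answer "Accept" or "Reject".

Execution trace:
Initial: [p0]122011
Step 1: δ(p0, 1) = (p2, 1, R) → 1[p2]22011
Step 2: δ(p2, 2) = (p0, □, R) → 1□[p0]2011
Step 3: δ(p0, 2) = (p0, 2, R) → 1□2[p0]011
Step 4: δ(p0, 0) = (p2, 2, L) → 1□[p2]2211
Step 5: δ(p2, 2) = (p0, □, R) → 1□□[p0]211
Step 6: δ(p0, 2) = (p0, 2, R) → 1□□2[p0]11
Step 7: δ(p0, 1) = (p2, 1, R) → 1□□21[p2]1
Step 8: δ(p2, 1) = (p1, 2, L) → 1□□2[p1]12
Step 9: δ(p1, 1) = (pA, 2, L) → 1□□[pA]222

The machine reaches the accept state pA and halts.

Answer: Accept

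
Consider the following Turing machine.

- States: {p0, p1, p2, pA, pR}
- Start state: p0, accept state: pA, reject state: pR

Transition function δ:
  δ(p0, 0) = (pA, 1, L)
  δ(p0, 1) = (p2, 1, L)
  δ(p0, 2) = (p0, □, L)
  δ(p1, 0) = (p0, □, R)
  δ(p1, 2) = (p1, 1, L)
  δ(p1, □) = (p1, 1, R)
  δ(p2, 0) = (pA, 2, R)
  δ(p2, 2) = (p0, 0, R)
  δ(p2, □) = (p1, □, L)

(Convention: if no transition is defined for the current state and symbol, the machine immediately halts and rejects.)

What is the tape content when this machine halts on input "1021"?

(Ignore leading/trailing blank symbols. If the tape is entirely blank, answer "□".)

Execution trace:
Initial: [p0]1021
Step 1: δ(p0, 1) = (p2, 1, L) → [p2]□1021
Step 2: δ(p2, □) = (p1, □, L) → [p1]□□1021
Step 3: δ(p1, □) = (p1, 1, R) → 1[p1]□1021
Step 4: δ(p1, □) = (p1, 1, R) → 11[p1]1021

No transition is defined for δ(p1, 1). By convention the machine halts and rejects.

Final tape (ignoring leading/trailing blanks): 111021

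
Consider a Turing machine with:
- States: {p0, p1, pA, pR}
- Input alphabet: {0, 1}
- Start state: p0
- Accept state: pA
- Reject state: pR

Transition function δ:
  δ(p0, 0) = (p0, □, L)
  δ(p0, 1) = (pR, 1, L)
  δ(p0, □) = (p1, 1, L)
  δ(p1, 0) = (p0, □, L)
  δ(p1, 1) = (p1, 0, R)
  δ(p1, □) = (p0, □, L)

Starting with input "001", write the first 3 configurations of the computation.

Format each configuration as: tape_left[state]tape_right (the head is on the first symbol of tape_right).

Transitions applied:
Step 1: δ(p0, 0) = (p0, □, L)
Step 2: δ(p0, □) = (p1, 1, L)

The first 3 configurations are:
[p0]001 ⊢ [p0]□□01 ⊢ [p1]□1□01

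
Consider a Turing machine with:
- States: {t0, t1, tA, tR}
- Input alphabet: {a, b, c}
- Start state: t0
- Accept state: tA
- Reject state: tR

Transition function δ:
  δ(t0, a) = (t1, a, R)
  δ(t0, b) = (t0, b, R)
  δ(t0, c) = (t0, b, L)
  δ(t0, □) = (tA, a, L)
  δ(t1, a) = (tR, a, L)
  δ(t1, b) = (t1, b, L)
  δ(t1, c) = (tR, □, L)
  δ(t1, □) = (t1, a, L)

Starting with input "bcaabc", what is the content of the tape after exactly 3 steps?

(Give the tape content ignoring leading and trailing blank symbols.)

Execution trace:
Initial: [t0]bcaabc
Step 1: δ(t0, b) = (t0, b, R) → b[t0]caabc
Step 2: δ(t0, c) = (t0, b, L) → [t0]bbaabc
Step 3: δ(t0, b) = (t0, b, R) → b[t0]baabc

After 3 steps, the tape (ignoring leading/trailing blanks) is: bbaabc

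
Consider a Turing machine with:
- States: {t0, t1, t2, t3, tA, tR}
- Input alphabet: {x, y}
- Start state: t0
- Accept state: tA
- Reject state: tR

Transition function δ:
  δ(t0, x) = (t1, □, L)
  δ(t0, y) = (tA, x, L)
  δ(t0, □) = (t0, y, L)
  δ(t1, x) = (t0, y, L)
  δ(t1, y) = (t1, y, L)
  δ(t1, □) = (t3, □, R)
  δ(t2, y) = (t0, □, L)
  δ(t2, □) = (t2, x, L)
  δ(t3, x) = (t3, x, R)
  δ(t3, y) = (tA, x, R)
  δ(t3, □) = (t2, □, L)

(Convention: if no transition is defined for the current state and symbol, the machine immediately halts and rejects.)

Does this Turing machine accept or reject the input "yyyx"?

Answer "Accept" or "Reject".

Execution trace:
Initial: [t0]yyyx
Step 1: δ(t0, y) = (tA, x, L) → [tA]□xyyx

The machine reaches the accept state tA and halts.

Answer: Accept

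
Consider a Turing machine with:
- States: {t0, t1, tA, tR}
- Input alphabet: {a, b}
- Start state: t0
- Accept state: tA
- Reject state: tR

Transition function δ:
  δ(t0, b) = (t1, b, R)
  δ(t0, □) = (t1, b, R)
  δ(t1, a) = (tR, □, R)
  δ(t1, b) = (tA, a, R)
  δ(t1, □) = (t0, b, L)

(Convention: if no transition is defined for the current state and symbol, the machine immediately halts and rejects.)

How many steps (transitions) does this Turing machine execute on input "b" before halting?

Execution trace:
Initial: [t0]b
Step 1: δ(t0, b) = (t1, b, R) → b[t1]□
Step 2: δ(t1, □) = (t0, b, L) → [t0]bb
Step 3: δ(t0, b) = (t1, b, R) → b[t1]b
Step 4: δ(t1, b) = (tA, a, R) → ba[tA]□

The machine reaches the accept state tA and halts.

The machine executed 4 steps before halting.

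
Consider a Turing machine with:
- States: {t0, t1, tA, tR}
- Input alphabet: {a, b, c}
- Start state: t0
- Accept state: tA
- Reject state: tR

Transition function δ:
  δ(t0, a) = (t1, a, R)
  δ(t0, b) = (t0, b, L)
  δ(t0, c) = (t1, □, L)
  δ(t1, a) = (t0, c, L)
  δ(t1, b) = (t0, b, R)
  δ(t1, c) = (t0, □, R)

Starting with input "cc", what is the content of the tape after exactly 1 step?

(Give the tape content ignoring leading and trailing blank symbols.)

Execution trace:
Initial: [t0]cc
Step 1: δ(t0, c) = (t1, □, L) → [t1]□□c

No transition is defined for δ(t1, □). By convention the machine halts and rejects.

After 1 step, the tape (ignoring leading/trailing blanks) is: c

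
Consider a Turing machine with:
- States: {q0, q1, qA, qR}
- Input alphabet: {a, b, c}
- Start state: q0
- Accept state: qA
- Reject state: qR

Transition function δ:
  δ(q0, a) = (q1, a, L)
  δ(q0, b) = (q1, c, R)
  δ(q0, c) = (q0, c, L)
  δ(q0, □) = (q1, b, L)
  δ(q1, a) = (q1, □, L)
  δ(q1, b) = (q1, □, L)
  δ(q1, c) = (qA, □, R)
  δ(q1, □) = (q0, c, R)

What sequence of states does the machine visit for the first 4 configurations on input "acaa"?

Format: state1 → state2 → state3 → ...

Execution trace:
Initial: [q0]acaa
Step 1: δ(q0, a) = (q1, a, L) → [q1]□acaa
Step 2: δ(q1, □) = (q0, c, R) → c[q0]acaa
Step 3: δ(q0, a) = (q1, a, L) → [q1]cacaa

State sequence: q0 → q1 → q0 → q1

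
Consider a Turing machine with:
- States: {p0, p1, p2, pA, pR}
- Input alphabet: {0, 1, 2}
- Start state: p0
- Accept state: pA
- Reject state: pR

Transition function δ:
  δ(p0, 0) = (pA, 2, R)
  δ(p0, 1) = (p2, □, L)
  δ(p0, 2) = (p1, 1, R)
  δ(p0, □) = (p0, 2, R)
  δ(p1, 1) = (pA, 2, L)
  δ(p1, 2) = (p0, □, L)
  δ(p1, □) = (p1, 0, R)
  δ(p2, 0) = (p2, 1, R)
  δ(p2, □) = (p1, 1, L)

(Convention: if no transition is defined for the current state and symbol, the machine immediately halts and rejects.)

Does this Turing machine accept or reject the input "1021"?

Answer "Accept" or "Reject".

Execution trace:
Initial: [p0]1021
Step 1: δ(p0, 1) = (p2, □, L) → [p2]□□021
Step 2: δ(p2, □) = (p1, 1, L) → [p1]□1□021
Step 3: δ(p1, □) = (p1, 0, R) → 0[p1]1□021
Step 4: δ(p1, 1) = (pA, 2, L) → [pA]02□021

The machine reaches the accept state pA and halts.

Answer: Accept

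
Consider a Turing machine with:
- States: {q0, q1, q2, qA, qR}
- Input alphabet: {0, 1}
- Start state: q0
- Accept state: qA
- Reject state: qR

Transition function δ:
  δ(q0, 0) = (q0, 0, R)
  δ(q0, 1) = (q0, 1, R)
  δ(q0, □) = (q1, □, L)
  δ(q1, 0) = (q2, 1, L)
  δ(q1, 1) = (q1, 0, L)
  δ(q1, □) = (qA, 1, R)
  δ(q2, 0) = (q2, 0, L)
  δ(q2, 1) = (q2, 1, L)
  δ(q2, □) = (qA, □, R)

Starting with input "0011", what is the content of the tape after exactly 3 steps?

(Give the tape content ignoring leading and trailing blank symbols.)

Execution trace:
Initial: [q0]0011
Step 1: δ(q0, 0) = (q0, 0, R) → 0[q0]011
Step 2: δ(q0, 0) = (q0, 0, R) → 00[q0]11
Step 3: δ(q0, 1) = (q0, 1, R) → 001[q0]1

After 3 steps, the tape (ignoring leading/trailing blanks) is: 0011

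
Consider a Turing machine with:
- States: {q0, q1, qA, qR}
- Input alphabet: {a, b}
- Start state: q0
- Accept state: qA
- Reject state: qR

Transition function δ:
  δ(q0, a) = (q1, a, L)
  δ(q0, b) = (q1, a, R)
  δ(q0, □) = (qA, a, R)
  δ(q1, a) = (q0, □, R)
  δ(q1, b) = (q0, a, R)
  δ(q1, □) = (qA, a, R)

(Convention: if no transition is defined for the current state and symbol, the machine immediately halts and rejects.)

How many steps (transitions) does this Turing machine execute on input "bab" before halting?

Execution trace:
Initial: [q0]bab
Step 1: δ(q0, b) = (q1, a, R) → a[q1]ab
Step 2: δ(q1, a) = (q0, □, R) → a□[q0]b
Step 3: δ(q0, b) = (q1, a, R) → a□a[q1]□
Step 4: δ(q1, □) = (qA, a, R) → a□aa[qA]□

The machine reaches the accept state qA and halts.

The machine executed 4 steps before halting.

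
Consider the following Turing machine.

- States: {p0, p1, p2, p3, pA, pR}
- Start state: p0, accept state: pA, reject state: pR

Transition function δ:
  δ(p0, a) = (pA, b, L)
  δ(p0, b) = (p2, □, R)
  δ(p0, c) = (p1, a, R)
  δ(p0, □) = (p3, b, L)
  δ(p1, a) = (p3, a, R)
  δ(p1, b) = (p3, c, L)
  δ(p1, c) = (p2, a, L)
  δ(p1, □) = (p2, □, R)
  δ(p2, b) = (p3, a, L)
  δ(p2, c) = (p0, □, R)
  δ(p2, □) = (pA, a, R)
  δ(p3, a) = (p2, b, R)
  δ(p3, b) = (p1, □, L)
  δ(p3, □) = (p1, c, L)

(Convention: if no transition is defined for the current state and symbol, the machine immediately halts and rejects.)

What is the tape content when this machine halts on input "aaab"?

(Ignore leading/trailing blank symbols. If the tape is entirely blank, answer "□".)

Execution trace:
Initial: [p0]aaab
Step 1: δ(p0, a) = (pA, b, L) → [pA]□baab

The machine reaches the accept state pA and halts.

Final tape (ignoring leading/trailing blanks): baab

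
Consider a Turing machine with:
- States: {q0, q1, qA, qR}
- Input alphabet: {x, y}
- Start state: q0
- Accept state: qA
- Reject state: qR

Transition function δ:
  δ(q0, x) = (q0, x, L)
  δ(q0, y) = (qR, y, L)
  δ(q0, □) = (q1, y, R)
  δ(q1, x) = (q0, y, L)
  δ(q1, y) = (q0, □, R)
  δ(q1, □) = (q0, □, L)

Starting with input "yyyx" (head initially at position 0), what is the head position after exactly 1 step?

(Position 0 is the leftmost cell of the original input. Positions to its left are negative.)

Execution trace (head position shown):
Step 0: [q0]yyyx  (head at position 0)
Step 1: move left → [qR]□yyyx  (head at position -1)

After 1 step, the head is at position -1.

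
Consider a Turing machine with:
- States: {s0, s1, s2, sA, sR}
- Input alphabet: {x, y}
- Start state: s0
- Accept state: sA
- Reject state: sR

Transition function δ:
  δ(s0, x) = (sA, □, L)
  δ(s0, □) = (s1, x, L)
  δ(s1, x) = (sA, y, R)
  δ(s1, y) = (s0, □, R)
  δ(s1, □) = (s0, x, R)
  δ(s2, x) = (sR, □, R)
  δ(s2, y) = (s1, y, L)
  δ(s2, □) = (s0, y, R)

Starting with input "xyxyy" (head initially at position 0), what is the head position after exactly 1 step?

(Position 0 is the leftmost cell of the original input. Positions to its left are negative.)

Execution trace (head position shown):
Step 0: [s0]xyxyy  (head at position 0)
Step 1: move left → [sA]□□yxyy  (head at position -1)

After 1 step, the head is at position -1.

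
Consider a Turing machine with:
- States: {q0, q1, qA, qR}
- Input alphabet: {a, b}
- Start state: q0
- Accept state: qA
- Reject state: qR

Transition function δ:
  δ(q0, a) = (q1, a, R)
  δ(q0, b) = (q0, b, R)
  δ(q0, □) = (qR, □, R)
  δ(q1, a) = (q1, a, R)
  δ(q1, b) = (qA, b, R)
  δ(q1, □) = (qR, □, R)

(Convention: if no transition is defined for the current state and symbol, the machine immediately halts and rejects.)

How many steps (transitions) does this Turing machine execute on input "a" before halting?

Execution trace:
Initial: [q0]a
Step 1: δ(q0, a) = (q1, a, R) → a[q1]□
Step 2: δ(q1, □) = (qR, □, R) → a□[qR]□

The machine reaches the reject state qR and halts.

The machine executed 2 steps before halting.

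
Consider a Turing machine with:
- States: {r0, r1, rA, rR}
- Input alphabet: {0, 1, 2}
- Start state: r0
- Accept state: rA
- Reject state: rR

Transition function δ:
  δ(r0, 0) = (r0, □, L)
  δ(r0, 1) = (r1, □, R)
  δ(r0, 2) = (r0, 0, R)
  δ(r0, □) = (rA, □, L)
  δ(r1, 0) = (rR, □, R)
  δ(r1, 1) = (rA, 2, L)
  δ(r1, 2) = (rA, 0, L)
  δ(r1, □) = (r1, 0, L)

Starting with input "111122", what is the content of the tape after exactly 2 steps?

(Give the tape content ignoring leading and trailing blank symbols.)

Execution trace:
Initial: [r0]111122
Step 1: δ(r0, 1) = (r1, □, R) → □[r1]11122
Step 2: δ(r1, 1) = (rA, 2, L) → [rA]□21122

The machine reaches the accept state rA and halts.

After 2 steps, the tape (ignoring leading/trailing blanks) is: 21122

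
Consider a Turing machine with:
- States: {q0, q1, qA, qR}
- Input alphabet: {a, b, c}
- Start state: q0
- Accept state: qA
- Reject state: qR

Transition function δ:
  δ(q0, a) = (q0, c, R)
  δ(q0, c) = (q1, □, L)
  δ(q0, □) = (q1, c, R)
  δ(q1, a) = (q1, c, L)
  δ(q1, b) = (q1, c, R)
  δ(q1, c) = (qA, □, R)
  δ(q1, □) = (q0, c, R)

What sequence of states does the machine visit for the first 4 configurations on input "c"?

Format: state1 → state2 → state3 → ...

Execution trace:
Initial: [q0]c
Step 1: δ(q0, c) = (q1, □, L) → [q1]□□
Step 2: δ(q1, □) = (q0, c, R) → c[q0]□
Step 3: δ(q0, □) = (q1, c, R) → cc[q1]□

State sequence: q0 → q1 → q0 → q1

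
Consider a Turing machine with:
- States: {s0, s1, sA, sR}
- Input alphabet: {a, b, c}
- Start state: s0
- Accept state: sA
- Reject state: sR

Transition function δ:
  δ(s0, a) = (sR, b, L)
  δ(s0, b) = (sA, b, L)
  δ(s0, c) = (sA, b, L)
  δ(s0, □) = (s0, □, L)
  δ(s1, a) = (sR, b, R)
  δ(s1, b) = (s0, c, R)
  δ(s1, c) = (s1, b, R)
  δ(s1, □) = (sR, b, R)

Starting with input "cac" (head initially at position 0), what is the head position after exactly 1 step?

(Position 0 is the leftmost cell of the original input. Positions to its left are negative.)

Execution trace (head position shown):
Step 0: [s0]cac  (head at position 0)
Step 1: move left → [sA]□bac  (head at position -1)

After 1 step, the head is at position -1.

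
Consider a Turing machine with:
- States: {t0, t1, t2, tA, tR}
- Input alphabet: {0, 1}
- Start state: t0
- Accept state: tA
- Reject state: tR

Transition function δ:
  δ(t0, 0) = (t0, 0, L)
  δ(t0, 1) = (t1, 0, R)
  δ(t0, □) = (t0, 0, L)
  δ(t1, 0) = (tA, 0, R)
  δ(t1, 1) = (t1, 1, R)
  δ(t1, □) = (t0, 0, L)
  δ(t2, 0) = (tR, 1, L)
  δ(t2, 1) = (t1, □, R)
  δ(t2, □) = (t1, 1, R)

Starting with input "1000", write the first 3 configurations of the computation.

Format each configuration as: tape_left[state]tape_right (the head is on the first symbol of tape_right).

Transitions applied:
Step 1: δ(t0, 1) = (t1, 0, R)
Step 2: δ(t1, 0) = (tA, 0, R)

The first 3 configurations are:
[t0]1000 ⊢ 0[t1]000 ⊢ 00[tA]00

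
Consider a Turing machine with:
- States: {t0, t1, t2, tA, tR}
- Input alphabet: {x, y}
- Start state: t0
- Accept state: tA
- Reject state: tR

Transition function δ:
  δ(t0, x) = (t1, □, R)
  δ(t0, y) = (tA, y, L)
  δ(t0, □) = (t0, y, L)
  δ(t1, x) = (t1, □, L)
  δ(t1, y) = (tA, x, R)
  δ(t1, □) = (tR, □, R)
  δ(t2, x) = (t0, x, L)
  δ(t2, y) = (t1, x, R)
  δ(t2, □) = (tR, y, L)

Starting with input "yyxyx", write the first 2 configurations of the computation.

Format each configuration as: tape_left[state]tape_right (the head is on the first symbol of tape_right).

Transitions applied:
Step 1: δ(t0, y) = (tA, y, L)

The first 2 configurations are:
[t0]yyxyx ⊢ [tA]□yyxyx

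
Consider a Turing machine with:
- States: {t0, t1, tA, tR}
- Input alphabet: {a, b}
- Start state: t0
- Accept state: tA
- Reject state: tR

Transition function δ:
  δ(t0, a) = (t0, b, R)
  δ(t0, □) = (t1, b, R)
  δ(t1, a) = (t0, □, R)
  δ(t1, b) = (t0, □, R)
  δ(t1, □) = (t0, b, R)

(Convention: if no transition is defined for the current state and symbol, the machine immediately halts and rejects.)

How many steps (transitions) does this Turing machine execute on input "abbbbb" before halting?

Execution trace:
Initial: [t0]abbbbb
Step 1: δ(t0, a) = (t0, b, R) → b[t0]bbbbb

No transition is defined for δ(t0, b). By convention the machine halts and rejects.

The machine executed 1 step before halting.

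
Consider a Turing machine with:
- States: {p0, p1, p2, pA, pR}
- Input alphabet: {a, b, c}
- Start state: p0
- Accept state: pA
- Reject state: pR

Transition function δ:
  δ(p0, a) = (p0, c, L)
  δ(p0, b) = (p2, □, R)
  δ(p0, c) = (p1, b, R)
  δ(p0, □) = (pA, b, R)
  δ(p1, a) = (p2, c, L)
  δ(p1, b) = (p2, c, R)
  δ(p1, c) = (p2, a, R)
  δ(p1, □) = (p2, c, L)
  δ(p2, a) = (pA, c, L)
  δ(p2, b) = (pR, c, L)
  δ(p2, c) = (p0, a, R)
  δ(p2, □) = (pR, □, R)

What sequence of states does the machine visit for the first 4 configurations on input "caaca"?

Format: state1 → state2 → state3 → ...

Execution trace:
Initial: [p0]caaca
Step 1: δ(p0, c) = (p1, b, R) → b[p1]aaca
Step 2: δ(p1, a) = (p2, c, L) → [p2]bcaca
Step 3: δ(p2, b) = (pR, c, L) → [pR]□ccaca

The machine reaches the reject state pR and halts.

State sequence: p0 → p1 → p2 → pR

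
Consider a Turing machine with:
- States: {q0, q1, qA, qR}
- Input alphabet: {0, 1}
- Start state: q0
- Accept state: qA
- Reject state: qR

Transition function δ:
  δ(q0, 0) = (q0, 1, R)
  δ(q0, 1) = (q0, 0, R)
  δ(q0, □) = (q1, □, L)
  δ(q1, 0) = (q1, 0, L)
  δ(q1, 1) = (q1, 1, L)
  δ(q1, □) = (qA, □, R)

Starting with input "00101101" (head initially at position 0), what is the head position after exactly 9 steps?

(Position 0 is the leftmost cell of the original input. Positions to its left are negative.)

Execution trace (head position shown):
Step 0: [q0]00101101  (head at position 0)
Step 1: move right → 1[q0]0101101  (head at position 1)
Step 2: move right → 11[q0]101101  (head at position 2)
Step 3: move right → 110[q0]01101  (head at position 3)
Step 4: move right → 1101[q0]1101  (head at position 4)
Step 5: move right → 11010[q0]101  (head at position 5)
Step 6: move right → 110100[q0]01  (head at position 6)
Step 7: move right → 1101001[q0]1  (head at position 7)
Step 8: move right → 11010010[q0]□  (head at position 8)
Step 9: move left → 1101001[q1]0□  (head at position 7)

After 9 steps, the head is at position 7.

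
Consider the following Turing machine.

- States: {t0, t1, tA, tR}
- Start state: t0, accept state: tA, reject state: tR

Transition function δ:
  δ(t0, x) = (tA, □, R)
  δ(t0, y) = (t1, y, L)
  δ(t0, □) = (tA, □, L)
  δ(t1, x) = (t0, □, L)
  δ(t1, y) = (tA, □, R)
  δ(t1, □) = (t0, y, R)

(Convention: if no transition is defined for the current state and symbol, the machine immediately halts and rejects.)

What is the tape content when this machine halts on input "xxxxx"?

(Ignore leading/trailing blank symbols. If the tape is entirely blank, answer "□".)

Execution trace:
Initial: [t0]xxxxx
Step 1: δ(t0, x) = (tA, □, R) → □[tA]xxxx

The machine reaches the accept state tA and halts.

Final tape (ignoring leading/trailing blanks): xxxx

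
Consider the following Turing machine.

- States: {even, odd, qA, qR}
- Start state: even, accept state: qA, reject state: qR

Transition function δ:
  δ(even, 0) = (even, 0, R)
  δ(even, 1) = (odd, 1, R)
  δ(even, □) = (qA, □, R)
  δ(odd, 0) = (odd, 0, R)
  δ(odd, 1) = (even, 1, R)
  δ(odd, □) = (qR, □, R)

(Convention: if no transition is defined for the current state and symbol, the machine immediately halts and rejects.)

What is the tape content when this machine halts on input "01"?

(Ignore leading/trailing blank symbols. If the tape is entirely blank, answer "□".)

Execution trace:
Initial: [even]01
Step 1: δ(even, 0) = (even, 0, R) → 0[even]1
Step 2: δ(even, 1) = (odd, 1, R) → 01[odd]□
Step 3: δ(odd, □) = (qR, □, R) → 01□[qR]□

The machine reaches the reject state qR and halts.

Final tape (ignoring leading/trailing blanks): 01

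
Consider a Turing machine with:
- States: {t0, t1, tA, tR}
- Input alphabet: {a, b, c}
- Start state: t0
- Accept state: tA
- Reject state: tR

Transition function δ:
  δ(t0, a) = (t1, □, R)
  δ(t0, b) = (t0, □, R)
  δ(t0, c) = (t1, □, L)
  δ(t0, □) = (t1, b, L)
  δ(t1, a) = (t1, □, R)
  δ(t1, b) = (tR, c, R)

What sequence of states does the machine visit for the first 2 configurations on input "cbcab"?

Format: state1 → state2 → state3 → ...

Execution trace:
Initial: [t0]cbcab
Step 1: δ(t0, c) = (t1, □, L) → [t1]□□bcab

No transition is defined for δ(t1, □). By convention the machine halts and rejects.

State sequence: t0 → t1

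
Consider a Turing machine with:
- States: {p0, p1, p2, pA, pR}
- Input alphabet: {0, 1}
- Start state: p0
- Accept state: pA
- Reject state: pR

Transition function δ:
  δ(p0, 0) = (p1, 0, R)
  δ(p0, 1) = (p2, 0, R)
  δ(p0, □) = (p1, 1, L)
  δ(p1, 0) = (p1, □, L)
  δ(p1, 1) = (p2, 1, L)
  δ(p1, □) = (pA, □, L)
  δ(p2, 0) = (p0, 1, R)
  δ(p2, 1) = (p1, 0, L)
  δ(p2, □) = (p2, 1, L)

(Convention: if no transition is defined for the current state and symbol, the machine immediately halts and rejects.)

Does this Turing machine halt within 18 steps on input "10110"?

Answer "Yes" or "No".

Execution trace:
Initial: [p0]10110
Step 1: δ(p0, 1) = (p2, 0, R) → 0[p2]0110
Step 2: δ(p2, 0) = (p0, 1, R) → 01[p0]110
Step 3: δ(p0, 1) = (p2, 0, R) → 010[p2]10
Step 4: δ(p2, 1) = (p1, 0, L) → 01[p1]000
Step 5: δ(p1, 0) = (p1, □, L) → 0[p1]1□00
Step 6: δ(p1, 1) = (p2, 1, L) → [p2]01□00
Step 7: δ(p2, 0) = (p0, 1, R) → 1[p0]1□00
Step 8: δ(p0, 1) = (p2, 0, R) → 10[p2]□00
Step 9: δ(p2, □) = (p2, 1, L) → 1[p2]0100
Step 10: δ(p2, 0) = (p0, 1, R) → 11[p0]100
Step 11: δ(p0, 1) = (p2, 0, R) → 110[p2]00
Step 12: δ(p2, 0) = (p0, 1, R) → 1101[p0]0
Step 13: δ(p0, 0) = (p1, 0, R) → 11010[p1]□
Step 14: δ(p1, □) = (pA, □, L) → 1101[pA]0□

The machine reaches the accept state pA and halts.
The machine halted after 14 steps (within the 18-step bound).

Answer: Yes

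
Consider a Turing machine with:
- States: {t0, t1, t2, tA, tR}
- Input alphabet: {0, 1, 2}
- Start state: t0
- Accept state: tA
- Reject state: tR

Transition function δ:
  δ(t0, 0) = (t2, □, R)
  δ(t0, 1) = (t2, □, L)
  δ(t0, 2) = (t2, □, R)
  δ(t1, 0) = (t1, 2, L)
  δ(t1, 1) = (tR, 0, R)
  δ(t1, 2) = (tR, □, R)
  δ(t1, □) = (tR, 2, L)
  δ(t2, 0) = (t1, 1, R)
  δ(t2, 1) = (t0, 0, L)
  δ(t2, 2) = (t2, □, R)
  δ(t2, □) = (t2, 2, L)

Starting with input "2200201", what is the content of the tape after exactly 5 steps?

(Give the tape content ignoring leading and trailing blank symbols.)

Execution trace:
Initial: [t0]2200201
Step 1: δ(t0, 2) = (t2, □, R) → □[t2]200201
Step 2: δ(t2, 2) = (t2, □, R) → □□[t2]00201
Step 3: δ(t2, 0) = (t1, 1, R) → □□1[t1]0201
Step 4: δ(t1, 0) = (t1, 2, L) → □□[t1]12201
Step 5: δ(t1, 1) = (tR, 0, R) → □□0[tR]2201

The machine reaches the reject state tR and halts.

After 5 steps, the tape (ignoring leading/trailing blanks) is: 02201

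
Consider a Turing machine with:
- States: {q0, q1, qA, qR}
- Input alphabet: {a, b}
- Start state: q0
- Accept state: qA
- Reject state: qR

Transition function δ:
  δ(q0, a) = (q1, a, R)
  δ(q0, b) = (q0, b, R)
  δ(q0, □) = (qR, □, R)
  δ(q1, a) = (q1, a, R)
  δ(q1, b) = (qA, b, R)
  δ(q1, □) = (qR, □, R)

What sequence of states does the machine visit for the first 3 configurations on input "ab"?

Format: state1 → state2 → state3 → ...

Execution trace:
Initial: [q0]ab
Step 1: δ(q0, a) = (q1, a, R) → a[q1]b
Step 2: δ(q1, b) = (qA, b, R) → ab[qA]□

The machine reaches the accept state qA and halts.

State sequence: q0 → q1 → qA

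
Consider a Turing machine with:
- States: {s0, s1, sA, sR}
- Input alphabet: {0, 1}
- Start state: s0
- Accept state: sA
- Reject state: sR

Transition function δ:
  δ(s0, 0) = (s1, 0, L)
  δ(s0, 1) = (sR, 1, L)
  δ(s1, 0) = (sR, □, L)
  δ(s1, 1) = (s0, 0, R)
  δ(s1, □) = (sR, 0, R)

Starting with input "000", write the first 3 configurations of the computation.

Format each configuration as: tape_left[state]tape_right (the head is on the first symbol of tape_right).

Transitions applied:
Step 1: δ(s0, 0) = (s1, 0, L)
Step 2: δ(s1, □) = (sR, 0, R)

The first 3 configurations are:
[s0]000 ⊢ [s1]□000 ⊢ 0[sR]000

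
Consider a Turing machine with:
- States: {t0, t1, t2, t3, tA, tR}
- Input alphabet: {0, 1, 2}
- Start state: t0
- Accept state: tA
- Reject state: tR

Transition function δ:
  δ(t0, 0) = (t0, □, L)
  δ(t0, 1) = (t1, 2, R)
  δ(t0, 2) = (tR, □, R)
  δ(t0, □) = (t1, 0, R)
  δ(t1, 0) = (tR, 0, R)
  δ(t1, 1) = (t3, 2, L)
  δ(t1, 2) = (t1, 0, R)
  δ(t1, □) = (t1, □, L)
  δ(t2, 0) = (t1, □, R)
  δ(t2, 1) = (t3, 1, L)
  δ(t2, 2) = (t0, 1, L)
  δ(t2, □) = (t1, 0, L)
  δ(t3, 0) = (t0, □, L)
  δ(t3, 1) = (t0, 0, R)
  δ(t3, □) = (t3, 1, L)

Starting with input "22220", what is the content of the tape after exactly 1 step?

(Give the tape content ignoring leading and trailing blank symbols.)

Execution trace:
Initial: [t0]22220
Step 1: δ(t0, 2) = (tR, □, R) → □[tR]2220

The machine reaches the reject state tR and halts.

After 1 step, the tape (ignoring leading/trailing blanks) is: 2220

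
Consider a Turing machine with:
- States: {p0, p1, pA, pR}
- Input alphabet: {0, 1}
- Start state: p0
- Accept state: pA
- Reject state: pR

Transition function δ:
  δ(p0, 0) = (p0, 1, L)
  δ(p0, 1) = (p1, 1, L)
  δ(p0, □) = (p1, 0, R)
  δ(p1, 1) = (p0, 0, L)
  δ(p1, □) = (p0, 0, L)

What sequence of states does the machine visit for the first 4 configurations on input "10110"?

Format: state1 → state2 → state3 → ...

Execution trace:
Initial: [p0]10110
Step 1: δ(p0, 1) = (p1, 1, L) → [p1]□10110
Step 2: δ(p1, □) = (p0, 0, L) → [p0]□010110
Step 3: δ(p0, □) = (p1, 0, R) → 0[p1]010110

No transition is defined for δ(p1, 0). By convention the machine halts and rejects.

State sequence: p0 → p1 → p0 → p1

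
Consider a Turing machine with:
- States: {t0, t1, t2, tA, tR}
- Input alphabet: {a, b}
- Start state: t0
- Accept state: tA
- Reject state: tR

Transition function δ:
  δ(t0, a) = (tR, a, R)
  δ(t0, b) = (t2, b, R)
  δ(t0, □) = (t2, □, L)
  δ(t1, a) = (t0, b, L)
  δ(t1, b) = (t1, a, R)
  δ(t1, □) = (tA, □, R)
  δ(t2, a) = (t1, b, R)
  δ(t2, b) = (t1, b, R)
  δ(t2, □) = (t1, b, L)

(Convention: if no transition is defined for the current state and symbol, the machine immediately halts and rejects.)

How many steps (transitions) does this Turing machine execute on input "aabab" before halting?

Execution trace:
Initial: [t0]aabab
Step 1: δ(t0, a) = (tR, a, R) → a[tR]abab

The machine reaches the reject state tR and halts.

The machine executed 1 step before halting.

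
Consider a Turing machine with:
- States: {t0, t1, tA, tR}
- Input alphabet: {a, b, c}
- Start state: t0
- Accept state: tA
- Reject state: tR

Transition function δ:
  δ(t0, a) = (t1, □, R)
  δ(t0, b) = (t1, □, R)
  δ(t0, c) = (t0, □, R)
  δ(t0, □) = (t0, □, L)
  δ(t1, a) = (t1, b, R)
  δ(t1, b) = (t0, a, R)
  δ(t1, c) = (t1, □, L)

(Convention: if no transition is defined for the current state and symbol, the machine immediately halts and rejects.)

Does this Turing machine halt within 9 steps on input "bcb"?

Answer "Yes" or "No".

Execution trace:
Initial: [t0]bcb
Step 1: δ(t0, b) = (t1, □, R) → □[t1]cb
Step 2: δ(t1, c) = (t1, □, L) → [t1]□□b

No transition is defined for δ(t1, □). By convention the machine halts and rejects.
The machine halted after 2 steps (within the 9-step bound).

Answer: Yes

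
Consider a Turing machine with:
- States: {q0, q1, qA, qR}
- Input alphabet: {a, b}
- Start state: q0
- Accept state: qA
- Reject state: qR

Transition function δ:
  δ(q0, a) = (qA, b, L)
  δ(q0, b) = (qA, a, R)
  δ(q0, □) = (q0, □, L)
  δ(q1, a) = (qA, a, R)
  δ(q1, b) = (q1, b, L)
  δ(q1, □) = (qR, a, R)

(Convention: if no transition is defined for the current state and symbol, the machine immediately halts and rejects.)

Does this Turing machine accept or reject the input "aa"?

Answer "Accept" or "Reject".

Execution trace:
Initial: [q0]aa
Step 1: δ(q0, a) = (qA, b, L) → [qA]□ba

The machine reaches the accept state qA and halts.

Answer: Accept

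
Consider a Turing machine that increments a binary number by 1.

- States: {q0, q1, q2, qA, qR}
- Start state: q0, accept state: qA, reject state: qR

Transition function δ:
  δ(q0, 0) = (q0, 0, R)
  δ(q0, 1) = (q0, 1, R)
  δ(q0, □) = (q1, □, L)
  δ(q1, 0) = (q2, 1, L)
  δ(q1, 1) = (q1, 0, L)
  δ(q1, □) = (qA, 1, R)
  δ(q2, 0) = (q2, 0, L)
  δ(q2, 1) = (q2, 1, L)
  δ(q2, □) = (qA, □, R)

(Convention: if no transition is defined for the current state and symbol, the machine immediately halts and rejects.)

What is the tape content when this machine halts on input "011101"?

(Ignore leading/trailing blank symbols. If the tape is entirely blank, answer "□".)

Execution trace:
Initial: [q0]011101
Step 1: δ(q0, 0) = (q0, 0, R) → 0[q0]11101
Step 2: δ(q0, 1) = (q0, 1, R) → 01[q0]1101
Step 3: δ(q0, 1) = (q0, 1, R) → 011[q0]101
Step 4: δ(q0, 1) = (q0, 1, R) → 0111[q0]01
Step 5: δ(q0, 0) = (q0, 0, R) → 01110[q0]1
Step 6: δ(q0, 1) = (q0, 1, R) → 011101[q0]□
Step 7: δ(q0, □) = (q1, □, L) → 01110[q1]1□
Step 8: δ(q1, 1) = (q1, 0, L) → 0111[q1]00□
Step 9: δ(q1, 0) = (q2, 1, L) → 011[q2]110□
Step 10: δ(q2, 1) = (q2, 1, L) → 01[q2]1110□
Step 11: δ(q2, 1) = (q2, 1, L) → 0[q2]11110□
Step 12: δ(q2, 1) = (q2, 1, L) → [q2]011110□
Step 13: δ(q2, 0) = (q2, 0, L) → [q2]□011110□
Step 14: δ(q2, □) = (qA, □, R) → □[qA]011110□

The machine reaches the accept state qA and halts.

Final tape (ignoring leading/trailing blanks): 011110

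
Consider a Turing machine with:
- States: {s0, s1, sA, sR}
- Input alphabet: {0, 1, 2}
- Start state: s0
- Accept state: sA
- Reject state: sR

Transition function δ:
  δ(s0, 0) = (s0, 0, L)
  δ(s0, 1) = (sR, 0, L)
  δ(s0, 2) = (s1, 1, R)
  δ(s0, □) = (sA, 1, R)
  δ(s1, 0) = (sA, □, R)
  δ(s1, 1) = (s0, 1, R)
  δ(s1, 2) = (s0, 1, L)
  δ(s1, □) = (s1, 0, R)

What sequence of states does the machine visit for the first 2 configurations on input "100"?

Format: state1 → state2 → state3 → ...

Execution trace:
Initial: [s0]100
Step 1: δ(s0, 1) = (sR, 0, L) → [sR]□000

The machine reaches the reject state sR and halts.

State sequence: s0 → sR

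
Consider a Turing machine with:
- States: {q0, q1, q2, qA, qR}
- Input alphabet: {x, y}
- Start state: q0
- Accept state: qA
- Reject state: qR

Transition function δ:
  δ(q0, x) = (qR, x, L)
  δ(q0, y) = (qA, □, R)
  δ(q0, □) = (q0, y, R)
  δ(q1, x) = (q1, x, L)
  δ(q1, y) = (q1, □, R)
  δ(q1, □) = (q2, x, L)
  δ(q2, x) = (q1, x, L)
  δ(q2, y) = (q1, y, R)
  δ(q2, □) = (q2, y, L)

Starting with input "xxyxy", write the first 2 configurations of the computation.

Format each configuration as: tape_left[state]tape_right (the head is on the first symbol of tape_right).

Transitions applied:
Step 1: δ(q0, x) = (qR, x, L)

The first 2 configurations are:
[q0]xxyxy ⊢ [qR]□xxyxy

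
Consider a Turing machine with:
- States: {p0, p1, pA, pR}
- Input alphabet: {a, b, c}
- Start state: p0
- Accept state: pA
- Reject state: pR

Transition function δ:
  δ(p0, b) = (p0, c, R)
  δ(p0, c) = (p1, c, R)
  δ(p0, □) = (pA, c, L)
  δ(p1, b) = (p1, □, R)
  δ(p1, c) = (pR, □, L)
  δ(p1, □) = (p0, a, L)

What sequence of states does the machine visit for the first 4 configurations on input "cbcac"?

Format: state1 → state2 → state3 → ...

Execution trace:
Initial: [p0]cbcac
Step 1: δ(p0, c) = (p1, c, R) → c[p1]bcac
Step 2: δ(p1, b) = (p1, □, R) → c□[p1]cac
Step 3: δ(p1, c) = (pR, □, L) → c[pR]□□ac

The machine reaches the reject state pR and halts.

State sequence: p0 → p1 → p1 → pR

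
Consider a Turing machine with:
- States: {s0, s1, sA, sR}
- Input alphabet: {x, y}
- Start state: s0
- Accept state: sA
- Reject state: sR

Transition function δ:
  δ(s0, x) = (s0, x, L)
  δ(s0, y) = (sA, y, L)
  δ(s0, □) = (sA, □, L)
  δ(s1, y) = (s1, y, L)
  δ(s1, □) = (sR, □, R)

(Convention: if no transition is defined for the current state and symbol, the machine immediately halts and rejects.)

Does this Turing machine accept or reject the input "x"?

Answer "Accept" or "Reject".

Execution trace:
Initial: [s0]x
Step 1: δ(s0, x) = (s0, x, L) → [s0]□x
Step 2: δ(s0, □) = (sA, □, L) → [sA]□□x

The machine reaches the accept state sA and halts.

Answer: Accept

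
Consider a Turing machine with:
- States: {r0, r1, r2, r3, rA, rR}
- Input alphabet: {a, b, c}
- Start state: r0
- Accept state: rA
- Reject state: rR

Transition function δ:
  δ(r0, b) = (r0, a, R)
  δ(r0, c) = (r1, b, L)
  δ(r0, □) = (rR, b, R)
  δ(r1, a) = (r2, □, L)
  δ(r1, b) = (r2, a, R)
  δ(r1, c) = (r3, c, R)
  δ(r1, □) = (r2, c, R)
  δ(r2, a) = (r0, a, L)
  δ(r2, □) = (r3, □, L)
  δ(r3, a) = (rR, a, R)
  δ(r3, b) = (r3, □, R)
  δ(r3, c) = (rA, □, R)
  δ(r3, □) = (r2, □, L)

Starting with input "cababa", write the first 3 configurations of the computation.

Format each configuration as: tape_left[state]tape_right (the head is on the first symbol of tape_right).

Transitions applied:
Step 1: δ(r0, c) = (r1, b, L)
Step 2: δ(r1, □) = (r2, c, R)

The first 3 configurations are:
[r0]cababa ⊢ [r1]□bababa ⊢ c[r2]bababa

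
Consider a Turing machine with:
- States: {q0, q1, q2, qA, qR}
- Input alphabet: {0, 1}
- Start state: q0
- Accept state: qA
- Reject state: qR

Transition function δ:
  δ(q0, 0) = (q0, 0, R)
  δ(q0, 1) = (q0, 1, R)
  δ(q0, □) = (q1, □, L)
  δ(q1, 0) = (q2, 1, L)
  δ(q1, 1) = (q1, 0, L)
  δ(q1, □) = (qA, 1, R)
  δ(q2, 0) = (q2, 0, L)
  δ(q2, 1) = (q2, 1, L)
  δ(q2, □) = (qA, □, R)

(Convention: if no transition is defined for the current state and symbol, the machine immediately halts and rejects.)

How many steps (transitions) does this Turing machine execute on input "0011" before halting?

Execution trace:
Initial: [q0]0011
Step 1: δ(q0, 0) = (q0, 0, R) → 0[q0]011
Step 2: δ(q0, 0) = (q0, 0, R) → 00[q0]11
Step 3: δ(q0, 1) = (q0, 1, R) → 001[q0]1
Step 4: δ(q0, 1) = (q0, 1, R) → 0011[q0]□
Step 5: δ(q0, □) = (q1, □, L) → 001[q1]1□
Step 6: δ(q1, 1) = (q1, 0, L) → 00[q1]10□
Step 7: δ(q1, 1) = (q1, 0, L) → 0[q1]000□
Step 8: δ(q1, 0) = (q2, 1, L) → [q2]0100□
Step 9: δ(q2, 0) = (q2, 0, L) → [q2]□0100□
Step 10: δ(q2, □) = (qA, □, R) → □[qA]0100□

The machine reaches the accept state qA and halts.

The machine executed 10 steps before halting.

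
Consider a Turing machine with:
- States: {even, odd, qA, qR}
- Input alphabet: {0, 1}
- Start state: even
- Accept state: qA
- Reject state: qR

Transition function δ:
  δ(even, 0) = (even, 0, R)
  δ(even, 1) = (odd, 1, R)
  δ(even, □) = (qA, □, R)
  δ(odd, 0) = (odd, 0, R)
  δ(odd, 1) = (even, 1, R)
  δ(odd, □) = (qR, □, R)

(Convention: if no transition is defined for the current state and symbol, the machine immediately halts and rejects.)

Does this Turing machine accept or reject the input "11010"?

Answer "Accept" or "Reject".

Execution trace:
Initial: [even]11010
Step 1: δ(even, 1) = (odd, 1, R) → 1[odd]1010
Step 2: δ(odd, 1) = (even, 1, R) → 11[even]010
Step 3: δ(even, 0) = (even, 0, R) → 110[even]10
Step 4: δ(even, 1) = (odd, 1, R) → 1101[odd]0
Step 5: δ(odd, 0) = (odd, 0, R) → 11010[odd]□
Step 6: δ(odd, □) = (qR, □, R) → 11010□[qR]□

The machine reaches the reject state qR and halts.

Answer: Reject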